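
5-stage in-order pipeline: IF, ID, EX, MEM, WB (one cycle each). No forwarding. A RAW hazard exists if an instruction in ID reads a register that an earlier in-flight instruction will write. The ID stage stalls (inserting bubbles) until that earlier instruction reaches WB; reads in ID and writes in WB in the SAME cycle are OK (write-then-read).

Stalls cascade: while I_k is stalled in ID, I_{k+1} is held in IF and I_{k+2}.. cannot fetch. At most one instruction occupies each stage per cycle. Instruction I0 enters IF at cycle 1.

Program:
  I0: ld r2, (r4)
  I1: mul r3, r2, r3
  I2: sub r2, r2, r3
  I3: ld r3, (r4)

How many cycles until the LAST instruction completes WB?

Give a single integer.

Answer: 12

Derivation:
I0 ld r2 <- r4: IF@1 ID@2 stall=0 (-) EX@3 MEM@4 WB@5
I1 mul r3 <- r2,r3: IF@2 ID@3 stall=2 (RAW on I0.r2 (WB@5)) EX@6 MEM@7 WB@8
I2 sub r2 <- r2,r3: IF@3 ID@6 stall=2 (RAW on I1.r3 (WB@8)) EX@9 MEM@10 WB@11
I3 ld r3 <- r4: IF@6 ID@9 stall=0 (-) EX@10 MEM@11 WB@12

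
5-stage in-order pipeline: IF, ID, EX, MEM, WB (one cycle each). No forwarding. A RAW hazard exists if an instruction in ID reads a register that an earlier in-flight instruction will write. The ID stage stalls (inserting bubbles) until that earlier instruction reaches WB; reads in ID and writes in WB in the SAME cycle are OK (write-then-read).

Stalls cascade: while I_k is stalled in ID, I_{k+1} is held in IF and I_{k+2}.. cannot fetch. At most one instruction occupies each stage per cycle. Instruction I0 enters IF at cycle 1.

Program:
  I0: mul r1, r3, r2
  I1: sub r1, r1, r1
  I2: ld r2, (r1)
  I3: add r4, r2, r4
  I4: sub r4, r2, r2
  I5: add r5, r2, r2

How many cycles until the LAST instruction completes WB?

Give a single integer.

Answer: 16

Derivation:
I0 mul r1 <- r3,r2: IF@1 ID@2 stall=0 (-) EX@3 MEM@4 WB@5
I1 sub r1 <- r1,r1: IF@2 ID@3 stall=2 (RAW on I0.r1 (WB@5)) EX@6 MEM@7 WB@8
I2 ld r2 <- r1: IF@3 ID@6 stall=2 (RAW on I1.r1 (WB@8)) EX@9 MEM@10 WB@11
I3 add r4 <- r2,r4: IF@6 ID@9 stall=2 (RAW on I2.r2 (WB@11)) EX@12 MEM@13 WB@14
I4 sub r4 <- r2,r2: IF@9 ID@12 stall=0 (-) EX@13 MEM@14 WB@15
I5 add r5 <- r2,r2: IF@12 ID@13 stall=0 (-) EX@14 MEM@15 WB@16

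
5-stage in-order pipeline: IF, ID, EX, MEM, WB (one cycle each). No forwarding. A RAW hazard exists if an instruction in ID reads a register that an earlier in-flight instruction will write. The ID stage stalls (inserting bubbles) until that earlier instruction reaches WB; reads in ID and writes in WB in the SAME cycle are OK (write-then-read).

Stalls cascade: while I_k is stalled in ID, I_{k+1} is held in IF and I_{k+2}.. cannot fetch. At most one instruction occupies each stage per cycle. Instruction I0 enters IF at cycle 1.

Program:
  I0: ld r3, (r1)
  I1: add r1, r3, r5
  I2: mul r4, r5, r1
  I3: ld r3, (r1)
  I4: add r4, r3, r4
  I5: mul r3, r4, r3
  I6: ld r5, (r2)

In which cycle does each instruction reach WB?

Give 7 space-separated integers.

I0 ld r3 <- r1: IF@1 ID@2 stall=0 (-) EX@3 MEM@4 WB@5
I1 add r1 <- r3,r5: IF@2 ID@3 stall=2 (RAW on I0.r3 (WB@5)) EX@6 MEM@7 WB@8
I2 mul r4 <- r5,r1: IF@3 ID@6 stall=2 (RAW on I1.r1 (WB@8)) EX@9 MEM@10 WB@11
I3 ld r3 <- r1: IF@6 ID@9 stall=0 (-) EX@10 MEM@11 WB@12
I4 add r4 <- r3,r4: IF@9 ID@10 stall=2 (RAW on I3.r3 (WB@12)) EX@13 MEM@14 WB@15
I5 mul r3 <- r4,r3: IF@10 ID@13 stall=2 (RAW on I4.r4 (WB@15)) EX@16 MEM@17 WB@18
I6 ld r5 <- r2: IF@13 ID@16 stall=0 (-) EX@17 MEM@18 WB@19

Answer: 5 8 11 12 15 18 19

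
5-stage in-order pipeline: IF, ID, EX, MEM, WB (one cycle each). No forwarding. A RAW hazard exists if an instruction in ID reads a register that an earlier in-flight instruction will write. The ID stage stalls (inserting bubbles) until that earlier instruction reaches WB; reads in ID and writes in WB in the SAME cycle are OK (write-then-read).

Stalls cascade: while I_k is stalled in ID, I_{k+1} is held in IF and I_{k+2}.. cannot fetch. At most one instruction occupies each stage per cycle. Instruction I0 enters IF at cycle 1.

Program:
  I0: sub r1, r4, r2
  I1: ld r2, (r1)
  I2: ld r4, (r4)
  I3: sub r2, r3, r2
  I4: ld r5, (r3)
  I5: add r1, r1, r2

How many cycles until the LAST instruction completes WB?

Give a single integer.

I0 sub r1 <- r4,r2: IF@1 ID@2 stall=0 (-) EX@3 MEM@4 WB@5
I1 ld r2 <- r1: IF@2 ID@3 stall=2 (RAW on I0.r1 (WB@5)) EX@6 MEM@7 WB@8
I2 ld r4 <- r4: IF@3 ID@6 stall=0 (-) EX@7 MEM@8 WB@9
I3 sub r2 <- r3,r2: IF@6 ID@7 stall=1 (RAW on I1.r2 (WB@8)) EX@9 MEM@10 WB@11
I4 ld r5 <- r3: IF@7 ID@9 stall=0 (-) EX@10 MEM@11 WB@12
I5 add r1 <- r1,r2: IF@9 ID@10 stall=1 (RAW on I3.r2 (WB@11)) EX@12 MEM@13 WB@14

Answer: 14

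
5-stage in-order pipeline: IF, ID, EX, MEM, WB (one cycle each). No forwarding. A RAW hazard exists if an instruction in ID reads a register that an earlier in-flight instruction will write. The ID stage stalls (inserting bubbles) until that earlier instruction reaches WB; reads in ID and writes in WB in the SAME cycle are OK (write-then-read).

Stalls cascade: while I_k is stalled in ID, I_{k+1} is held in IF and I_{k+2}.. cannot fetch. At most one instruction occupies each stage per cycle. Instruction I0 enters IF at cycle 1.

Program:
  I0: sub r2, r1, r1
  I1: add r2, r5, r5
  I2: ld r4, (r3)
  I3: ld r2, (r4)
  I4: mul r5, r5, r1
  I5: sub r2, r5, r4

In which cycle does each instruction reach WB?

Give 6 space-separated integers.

Answer: 5 6 7 10 11 14

Derivation:
I0 sub r2 <- r1,r1: IF@1 ID@2 stall=0 (-) EX@3 MEM@4 WB@5
I1 add r2 <- r5,r5: IF@2 ID@3 stall=0 (-) EX@4 MEM@5 WB@6
I2 ld r4 <- r3: IF@3 ID@4 stall=0 (-) EX@5 MEM@6 WB@7
I3 ld r2 <- r4: IF@4 ID@5 stall=2 (RAW on I2.r4 (WB@7)) EX@8 MEM@9 WB@10
I4 mul r5 <- r5,r1: IF@5 ID@8 stall=0 (-) EX@9 MEM@10 WB@11
I5 sub r2 <- r5,r4: IF@8 ID@9 stall=2 (RAW on I4.r5 (WB@11)) EX@12 MEM@13 WB@14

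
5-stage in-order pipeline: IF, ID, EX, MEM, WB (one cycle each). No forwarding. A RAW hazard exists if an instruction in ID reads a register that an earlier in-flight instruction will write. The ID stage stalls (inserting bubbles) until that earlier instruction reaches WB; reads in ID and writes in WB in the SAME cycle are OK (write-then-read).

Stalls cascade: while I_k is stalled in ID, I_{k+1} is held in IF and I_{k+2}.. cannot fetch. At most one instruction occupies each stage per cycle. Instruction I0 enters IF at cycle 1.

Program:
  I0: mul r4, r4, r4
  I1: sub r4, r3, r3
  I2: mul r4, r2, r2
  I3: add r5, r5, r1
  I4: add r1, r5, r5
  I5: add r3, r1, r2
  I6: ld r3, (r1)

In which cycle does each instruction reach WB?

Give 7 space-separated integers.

I0 mul r4 <- r4,r4: IF@1 ID@2 stall=0 (-) EX@3 MEM@4 WB@5
I1 sub r4 <- r3,r3: IF@2 ID@3 stall=0 (-) EX@4 MEM@5 WB@6
I2 mul r4 <- r2,r2: IF@3 ID@4 stall=0 (-) EX@5 MEM@6 WB@7
I3 add r5 <- r5,r1: IF@4 ID@5 stall=0 (-) EX@6 MEM@7 WB@8
I4 add r1 <- r5,r5: IF@5 ID@6 stall=2 (RAW on I3.r5 (WB@8)) EX@9 MEM@10 WB@11
I5 add r3 <- r1,r2: IF@6 ID@9 stall=2 (RAW on I4.r1 (WB@11)) EX@12 MEM@13 WB@14
I6 ld r3 <- r1: IF@9 ID@12 stall=0 (-) EX@13 MEM@14 WB@15

Answer: 5 6 7 8 11 14 15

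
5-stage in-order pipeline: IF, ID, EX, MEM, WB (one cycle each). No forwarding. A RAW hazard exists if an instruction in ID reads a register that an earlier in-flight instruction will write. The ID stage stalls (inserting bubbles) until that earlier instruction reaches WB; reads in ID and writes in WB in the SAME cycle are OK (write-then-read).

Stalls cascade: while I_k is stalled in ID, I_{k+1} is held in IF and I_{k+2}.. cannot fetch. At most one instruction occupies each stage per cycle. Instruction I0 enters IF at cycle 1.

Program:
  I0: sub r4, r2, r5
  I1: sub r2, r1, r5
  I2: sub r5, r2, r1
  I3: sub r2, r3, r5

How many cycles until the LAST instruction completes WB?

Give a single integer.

I0 sub r4 <- r2,r5: IF@1 ID@2 stall=0 (-) EX@3 MEM@4 WB@5
I1 sub r2 <- r1,r5: IF@2 ID@3 stall=0 (-) EX@4 MEM@5 WB@6
I2 sub r5 <- r2,r1: IF@3 ID@4 stall=2 (RAW on I1.r2 (WB@6)) EX@7 MEM@8 WB@9
I3 sub r2 <- r3,r5: IF@4 ID@7 stall=2 (RAW on I2.r5 (WB@9)) EX@10 MEM@11 WB@12

Answer: 12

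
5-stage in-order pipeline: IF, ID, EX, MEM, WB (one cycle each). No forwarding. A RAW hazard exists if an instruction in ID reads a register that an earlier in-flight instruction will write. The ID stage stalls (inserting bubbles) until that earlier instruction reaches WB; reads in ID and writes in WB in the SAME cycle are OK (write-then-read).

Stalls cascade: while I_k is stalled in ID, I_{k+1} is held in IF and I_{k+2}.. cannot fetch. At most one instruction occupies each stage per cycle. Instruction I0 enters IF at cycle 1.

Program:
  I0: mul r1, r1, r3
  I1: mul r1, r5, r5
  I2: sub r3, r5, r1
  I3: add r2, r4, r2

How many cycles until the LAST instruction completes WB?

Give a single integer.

I0 mul r1 <- r1,r3: IF@1 ID@2 stall=0 (-) EX@3 MEM@4 WB@5
I1 mul r1 <- r5,r5: IF@2 ID@3 stall=0 (-) EX@4 MEM@5 WB@6
I2 sub r3 <- r5,r1: IF@3 ID@4 stall=2 (RAW on I1.r1 (WB@6)) EX@7 MEM@8 WB@9
I3 add r2 <- r4,r2: IF@4 ID@7 stall=0 (-) EX@8 MEM@9 WB@10

Answer: 10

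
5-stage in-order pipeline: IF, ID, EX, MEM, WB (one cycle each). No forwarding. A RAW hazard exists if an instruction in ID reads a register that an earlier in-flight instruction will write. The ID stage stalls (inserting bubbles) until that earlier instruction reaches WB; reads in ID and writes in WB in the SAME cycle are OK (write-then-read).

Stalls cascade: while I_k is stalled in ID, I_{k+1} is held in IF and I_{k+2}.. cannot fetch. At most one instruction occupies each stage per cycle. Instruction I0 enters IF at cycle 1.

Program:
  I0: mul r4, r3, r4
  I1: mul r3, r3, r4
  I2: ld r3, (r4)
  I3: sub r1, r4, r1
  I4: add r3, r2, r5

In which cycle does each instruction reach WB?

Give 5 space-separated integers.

I0 mul r4 <- r3,r4: IF@1 ID@2 stall=0 (-) EX@3 MEM@4 WB@5
I1 mul r3 <- r3,r4: IF@2 ID@3 stall=2 (RAW on I0.r4 (WB@5)) EX@6 MEM@7 WB@8
I2 ld r3 <- r4: IF@3 ID@6 stall=0 (-) EX@7 MEM@8 WB@9
I3 sub r1 <- r4,r1: IF@6 ID@7 stall=0 (-) EX@8 MEM@9 WB@10
I4 add r3 <- r2,r5: IF@7 ID@8 stall=0 (-) EX@9 MEM@10 WB@11

Answer: 5 8 9 10 11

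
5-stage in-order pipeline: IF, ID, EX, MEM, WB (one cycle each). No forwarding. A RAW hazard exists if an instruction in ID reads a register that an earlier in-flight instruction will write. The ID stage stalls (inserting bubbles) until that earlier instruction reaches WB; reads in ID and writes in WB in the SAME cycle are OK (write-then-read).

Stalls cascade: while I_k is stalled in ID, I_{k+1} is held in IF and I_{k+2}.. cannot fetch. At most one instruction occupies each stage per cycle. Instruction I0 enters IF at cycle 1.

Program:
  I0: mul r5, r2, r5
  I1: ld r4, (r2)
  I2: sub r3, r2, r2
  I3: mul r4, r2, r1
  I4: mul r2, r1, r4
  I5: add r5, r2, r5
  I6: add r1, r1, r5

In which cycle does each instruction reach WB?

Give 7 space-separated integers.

I0 mul r5 <- r2,r5: IF@1 ID@2 stall=0 (-) EX@3 MEM@4 WB@5
I1 ld r4 <- r2: IF@2 ID@3 stall=0 (-) EX@4 MEM@5 WB@6
I2 sub r3 <- r2,r2: IF@3 ID@4 stall=0 (-) EX@5 MEM@6 WB@7
I3 mul r4 <- r2,r1: IF@4 ID@5 stall=0 (-) EX@6 MEM@7 WB@8
I4 mul r2 <- r1,r4: IF@5 ID@6 stall=2 (RAW on I3.r4 (WB@8)) EX@9 MEM@10 WB@11
I5 add r5 <- r2,r5: IF@6 ID@9 stall=2 (RAW on I4.r2 (WB@11)) EX@12 MEM@13 WB@14
I6 add r1 <- r1,r5: IF@9 ID@12 stall=2 (RAW on I5.r5 (WB@14)) EX@15 MEM@16 WB@17

Answer: 5 6 7 8 11 14 17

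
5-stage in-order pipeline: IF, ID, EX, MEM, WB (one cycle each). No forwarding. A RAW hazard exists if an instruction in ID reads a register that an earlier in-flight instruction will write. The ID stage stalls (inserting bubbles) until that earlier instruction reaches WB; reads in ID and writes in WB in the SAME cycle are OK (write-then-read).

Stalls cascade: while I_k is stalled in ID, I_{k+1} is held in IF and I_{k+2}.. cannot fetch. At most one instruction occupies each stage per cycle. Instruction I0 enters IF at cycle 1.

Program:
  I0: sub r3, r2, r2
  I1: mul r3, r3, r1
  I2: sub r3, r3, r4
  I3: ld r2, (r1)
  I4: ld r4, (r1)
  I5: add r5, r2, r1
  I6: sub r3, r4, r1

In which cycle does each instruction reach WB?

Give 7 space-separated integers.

I0 sub r3 <- r2,r2: IF@1 ID@2 stall=0 (-) EX@3 MEM@4 WB@5
I1 mul r3 <- r3,r1: IF@2 ID@3 stall=2 (RAW on I0.r3 (WB@5)) EX@6 MEM@7 WB@8
I2 sub r3 <- r3,r4: IF@3 ID@6 stall=2 (RAW on I1.r3 (WB@8)) EX@9 MEM@10 WB@11
I3 ld r2 <- r1: IF@6 ID@9 stall=0 (-) EX@10 MEM@11 WB@12
I4 ld r4 <- r1: IF@9 ID@10 stall=0 (-) EX@11 MEM@12 WB@13
I5 add r5 <- r2,r1: IF@10 ID@11 stall=1 (RAW on I3.r2 (WB@12)) EX@13 MEM@14 WB@15
I6 sub r3 <- r4,r1: IF@11 ID@13 stall=0 (-) EX@14 MEM@15 WB@16

Answer: 5 8 11 12 13 15 16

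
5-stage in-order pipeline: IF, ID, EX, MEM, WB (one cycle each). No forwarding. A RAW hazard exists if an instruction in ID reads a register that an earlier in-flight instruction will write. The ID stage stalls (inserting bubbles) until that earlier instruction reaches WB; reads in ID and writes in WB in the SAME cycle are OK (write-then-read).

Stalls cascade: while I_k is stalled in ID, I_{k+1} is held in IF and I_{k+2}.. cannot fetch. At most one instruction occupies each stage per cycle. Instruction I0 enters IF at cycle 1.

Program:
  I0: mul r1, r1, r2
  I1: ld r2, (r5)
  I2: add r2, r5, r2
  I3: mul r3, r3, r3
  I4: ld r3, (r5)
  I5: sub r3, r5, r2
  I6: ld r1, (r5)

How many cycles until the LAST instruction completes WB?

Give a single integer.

I0 mul r1 <- r1,r2: IF@1 ID@2 stall=0 (-) EX@3 MEM@4 WB@5
I1 ld r2 <- r5: IF@2 ID@3 stall=0 (-) EX@4 MEM@5 WB@6
I2 add r2 <- r5,r2: IF@3 ID@4 stall=2 (RAW on I1.r2 (WB@6)) EX@7 MEM@8 WB@9
I3 mul r3 <- r3,r3: IF@4 ID@7 stall=0 (-) EX@8 MEM@9 WB@10
I4 ld r3 <- r5: IF@7 ID@8 stall=0 (-) EX@9 MEM@10 WB@11
I5 sub r3 <- r5,r2: IF@8 ID@9 stall=0 (-) EX@10 MEM@11 WB@12
I6 ld r1 <- r5: IF@9 ID@10 stall=0 (-) EX@11 MEM@12 WB@13

Answer: 13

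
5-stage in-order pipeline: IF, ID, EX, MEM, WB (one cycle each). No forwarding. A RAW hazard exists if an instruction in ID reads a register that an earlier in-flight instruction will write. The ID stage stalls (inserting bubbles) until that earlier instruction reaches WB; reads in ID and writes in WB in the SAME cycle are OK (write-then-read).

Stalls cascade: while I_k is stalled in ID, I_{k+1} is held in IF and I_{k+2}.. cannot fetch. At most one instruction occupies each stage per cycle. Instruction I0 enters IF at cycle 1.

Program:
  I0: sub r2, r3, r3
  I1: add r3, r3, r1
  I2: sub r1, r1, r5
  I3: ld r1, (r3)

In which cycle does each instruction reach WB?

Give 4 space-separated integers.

I0 sub r2 <- r3,r3: IF@1 ID@2 stall=0 (-) EX@3 MEM@4 WB@5
I1 add r3 <- r3,r1: IF@2 ID@3 stall=0 (-) EX@4 MEM@5 WB@6
I2 sub r1 <- r1,r5: IF@3 ID@4 stall=0 (-) EX@5 MEM@6 WB@7
I3 ld r1 <- r3: IF@4 ID@5 stall=1 (RAW on I1.r3 (WB@6)) EX@7 MEM@8 WB@9

Answer: 5 6 7 9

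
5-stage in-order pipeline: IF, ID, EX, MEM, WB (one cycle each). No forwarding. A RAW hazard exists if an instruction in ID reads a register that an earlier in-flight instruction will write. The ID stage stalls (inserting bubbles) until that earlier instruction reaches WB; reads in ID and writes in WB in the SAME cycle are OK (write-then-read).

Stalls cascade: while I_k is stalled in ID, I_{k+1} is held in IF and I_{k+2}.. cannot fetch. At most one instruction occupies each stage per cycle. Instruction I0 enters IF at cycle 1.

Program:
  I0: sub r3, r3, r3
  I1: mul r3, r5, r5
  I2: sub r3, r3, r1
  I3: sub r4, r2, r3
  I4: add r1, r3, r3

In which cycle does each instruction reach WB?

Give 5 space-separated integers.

I0 sub r3 <- r3,r3: IF@1 ID@2 stall=0 (-) EX@3 MEM@4 WB@5
I1 mul r3 <- r5,r5: IF@2 ID@3 stall=0 (-) EX@4 MEM@5 WB@6
I2 sub r3 <- r3,r1: IF@3 ID@4 stall=2 (RAW on I1.r3 (WB@6)) EX@7 MEM@8 WB@9
I3 sub r4 <- r2,r3: IF@4 ID@7 stall=2 (RAW on I2.r3 (WB@9)) EX@10 MEM@11 WB@12
I4 add r1 <- r3,r3: IF@7 ID@10 stall=0 (-) EX@11 MEM@12 WB@13

Answer: 5 6 9 12 13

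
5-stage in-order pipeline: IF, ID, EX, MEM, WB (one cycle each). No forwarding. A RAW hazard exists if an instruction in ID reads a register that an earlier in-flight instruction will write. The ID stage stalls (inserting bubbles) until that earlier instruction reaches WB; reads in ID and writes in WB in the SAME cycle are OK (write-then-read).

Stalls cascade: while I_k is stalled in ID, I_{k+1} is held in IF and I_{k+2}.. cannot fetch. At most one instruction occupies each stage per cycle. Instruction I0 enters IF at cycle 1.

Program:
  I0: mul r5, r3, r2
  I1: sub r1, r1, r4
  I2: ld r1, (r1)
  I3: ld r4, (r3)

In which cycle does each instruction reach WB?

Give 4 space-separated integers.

I0 mul r5 <- r3,r2: IF@1 ID@2 stall=0 (-) EX@3 MEM@4 WB@5
I1 sub r1 <- r1,r4: IF@2 ID@3 stall=0 (-) EX@4 MEM@5 WB@6
I2 ld r1 <- r1: IF@3 ID@4 stall=2 (RAW on I1.r1 (WB@6)) EX@7 MEM@8 WB@9
I3 ld r4 <- r3: IF@4 ID@7 stall=0 (-) EX@8 MEM@9 WB@10

Answer: 5 6 9 10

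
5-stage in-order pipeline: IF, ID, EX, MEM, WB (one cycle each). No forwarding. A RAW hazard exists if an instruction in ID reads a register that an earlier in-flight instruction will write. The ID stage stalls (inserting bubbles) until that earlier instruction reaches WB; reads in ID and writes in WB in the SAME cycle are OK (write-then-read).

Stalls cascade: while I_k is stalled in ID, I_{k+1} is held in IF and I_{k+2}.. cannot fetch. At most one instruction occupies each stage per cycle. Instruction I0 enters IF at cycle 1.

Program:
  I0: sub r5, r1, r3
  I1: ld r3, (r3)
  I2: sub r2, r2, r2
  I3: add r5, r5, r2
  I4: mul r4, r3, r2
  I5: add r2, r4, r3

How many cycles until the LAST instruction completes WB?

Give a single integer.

Answer: 14

Derivation:
I0 sub r5 <- r1,r3: IF@1 ID@2 stall=0 (-) EX@3 MEM@4 WB@5
I1 ld r3 <- r3: IF@2 ID@3 stall=0 (-) EX@4 MEM@5 WB@6
I2 sub r2 <- r2,r2: IF@3 ID@4 stall=0 (-) EX@5 MEM@6 WB@7
I3 add r5 <- r5,r2: IF@4 ID@5 stall=2 (RAW on I2.r2 (WB@7)) EX@8 MEM@9 WB@10
I4 mul r4 <- r3,r2: IF@5 ID@8 stall=0 (-) EX@9 MEM@10 WB@11
I5 add r2 <- r4,r3: IF@8 ID@9 stall=2 (RAW on I4.r4 (WB@11)) EX@12 MEM@13 WB@14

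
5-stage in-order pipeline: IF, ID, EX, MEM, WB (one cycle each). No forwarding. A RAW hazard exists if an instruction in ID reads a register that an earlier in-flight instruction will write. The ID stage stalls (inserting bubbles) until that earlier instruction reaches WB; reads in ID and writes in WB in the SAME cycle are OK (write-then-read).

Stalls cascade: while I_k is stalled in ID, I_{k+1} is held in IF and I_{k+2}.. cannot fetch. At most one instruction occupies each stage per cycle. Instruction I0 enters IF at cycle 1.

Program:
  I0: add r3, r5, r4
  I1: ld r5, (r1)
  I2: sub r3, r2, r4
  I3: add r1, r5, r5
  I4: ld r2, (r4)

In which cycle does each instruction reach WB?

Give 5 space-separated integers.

Answer: 5 6 7 9 10

Derivation:
I0 add r3 <- r5,r4: IF@1 ID@2 stall=0 (-) EX@3 MEM@4 WB@5
I1 ld r5 <- r1: IF@2 ID@3 stall=0 (-) EX@4 MEM@5 WB@6
I2 sub r3 <- r2,r4: IF@3 ID@4 stall=0 (-) EX@5 MEM@6 WB@7
I3 add r1 <- r5,r5: IF@4 ID@5 stall=1 (RAW on I1.r5 (WB@6)) EX@7 MEM@8 WB@9
I4 ld r2 <- r4: IF@5 ID@7 stall=0 (-) EX@8 MEM@9 WB@10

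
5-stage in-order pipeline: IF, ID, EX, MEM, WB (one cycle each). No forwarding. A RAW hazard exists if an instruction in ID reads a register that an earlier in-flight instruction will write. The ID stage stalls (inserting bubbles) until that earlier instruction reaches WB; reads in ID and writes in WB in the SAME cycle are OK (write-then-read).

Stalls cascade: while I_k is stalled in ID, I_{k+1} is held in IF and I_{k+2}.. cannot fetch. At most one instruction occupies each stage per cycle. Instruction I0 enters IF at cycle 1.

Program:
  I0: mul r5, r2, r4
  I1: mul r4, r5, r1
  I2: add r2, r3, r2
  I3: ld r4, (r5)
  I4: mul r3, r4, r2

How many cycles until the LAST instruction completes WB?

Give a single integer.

Answer: 13

Derivation:
I0 mul r5 <- r2,r4: IF@1 ID@2 stall=0 (-) EX@3 MEM@4 WB@5
I1 mul r4 <- r5,r1: IF@2 ID@3 stall=2 (RAW on I0.r5 (WB@5)) EX@6 MEM@7 WB@8
I2 add r2 <- r3,r2: IF@3 ID@6 stall=0 (-) EX@7 MEM@8 WB@9
I3 ld r4 <- r5: IF@6 ID@7 stall=0 (-) EX@8 MEM@9 WB@10
I4 mul r3 <- r4,r2: IF@7 ID@8 stall=2 (RAW on I3.r4 (WB@10)) EX@11 MEM@12 WB@13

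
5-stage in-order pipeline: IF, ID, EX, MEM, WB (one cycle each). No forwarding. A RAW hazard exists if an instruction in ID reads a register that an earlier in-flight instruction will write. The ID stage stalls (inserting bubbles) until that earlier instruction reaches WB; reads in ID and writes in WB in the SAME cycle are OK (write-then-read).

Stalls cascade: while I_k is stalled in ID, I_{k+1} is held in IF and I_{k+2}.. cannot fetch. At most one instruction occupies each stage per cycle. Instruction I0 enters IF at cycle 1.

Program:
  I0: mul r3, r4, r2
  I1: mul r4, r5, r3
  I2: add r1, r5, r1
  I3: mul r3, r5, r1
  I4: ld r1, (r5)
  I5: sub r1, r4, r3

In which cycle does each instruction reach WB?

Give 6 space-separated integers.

Answer: 5 8 9 12 13 15

Derivation:
I0 mul r3 <- r4,r2: IF@1 ID@2 stall=0 (-) EX@3 MEM@4 WB@5
I1 mul r4 <- r5,r3: IF@2 ID@3 stall=2 (RAW on I0.r3 (WB@5)) EX@6 MEM@7 WB@8
I2 add r1 <- r5,r1: IF@3 ID@6 stall=0 (-) EX@7 MEM@8 WB@9
I3 mul r3 <- r5,r1: IF@6 ID@7 stall=2 (RAW on I2.r1 (WB@9)) EX@10 MEM@11 WB@12
I4 ld r1 <- r5: IF@7 ID@10 stall=0 (-) EX@11 MEM@12 WB@13
I5 sub r1 <- r4,r3: IF@10 ID@11 stall=1 (RAW on I3.r3 (WB@12)) EX@13 MEM@14 WB@15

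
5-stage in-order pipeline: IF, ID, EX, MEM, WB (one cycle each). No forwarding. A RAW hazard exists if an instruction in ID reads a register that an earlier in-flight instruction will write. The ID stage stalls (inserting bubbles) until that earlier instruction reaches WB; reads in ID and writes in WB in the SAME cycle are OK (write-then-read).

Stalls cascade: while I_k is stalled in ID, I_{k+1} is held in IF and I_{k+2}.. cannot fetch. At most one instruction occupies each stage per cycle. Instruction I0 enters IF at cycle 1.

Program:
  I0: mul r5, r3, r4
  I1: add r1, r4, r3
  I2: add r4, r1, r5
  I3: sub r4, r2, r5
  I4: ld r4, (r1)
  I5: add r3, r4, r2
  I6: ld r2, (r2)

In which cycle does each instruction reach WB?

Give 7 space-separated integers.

I0 mul r5 <- r3,r4: IF@1 ID@2 stall=0 (-) EX@3 MEM@4 WB@5
I1 add r1 <- r4,r3: IF@2 ID@3 stall=0 (-) EX@4 MEM@5 WB@6
I2 add r4 <- r1,r5: IF@3 ID@4 stall=2 (RAW on I1.r1 (WB@6)) EX@7 MEM@8 WB@9
I3 sub r4 <- r2,r5: IF@4 ID@7 stall=0 (-) EX@8 MEM@9 WB@10
I4 ld r4 <- r1: IF@7 ID@8 stall=0 (-) EX@9 MEM@10 WB@11
I5 add r3 <- r4,r2: IF@8 ID@9 stall=2 (RAW on I4.r4 (WB@11)) EX@12 MEM@13 WB@14
I6 ld r2 <- r2: IF@9 ID@12 stall=0 (-) EX@13 MEM@14 WB@15

Answer: 5 6 9 10 11 14 15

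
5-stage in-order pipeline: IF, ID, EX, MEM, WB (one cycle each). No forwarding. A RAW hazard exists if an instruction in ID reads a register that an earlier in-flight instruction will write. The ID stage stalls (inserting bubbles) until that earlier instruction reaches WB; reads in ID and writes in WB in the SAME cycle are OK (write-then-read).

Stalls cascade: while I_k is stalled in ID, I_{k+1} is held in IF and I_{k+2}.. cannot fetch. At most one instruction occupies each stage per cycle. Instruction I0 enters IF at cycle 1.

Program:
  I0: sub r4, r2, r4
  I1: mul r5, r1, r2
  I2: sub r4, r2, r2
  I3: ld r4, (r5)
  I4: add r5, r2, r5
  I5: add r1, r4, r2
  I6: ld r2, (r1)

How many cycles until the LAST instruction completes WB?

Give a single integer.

Answer: 15

Derivation:
I0 sub r4 <- r2,r4: IF@1 ID@2 stall=0 (-) EX@3 MEM@4 WB@5
I1 mul r5 <- r1,r2: IF@2 ID@3 stall=0 (-) EX@4 MEM@5 WB@6
I2 sub r4 <- r2,r2: IF@3 ID@4 stall=0 (-) EX@5 MEM@6 WB@7
I3 ld r4 <- r5: IF@4 ID@5 stall=1 (RAW on I1.r5 (WB@6)) EX@7 MEM@8 WB@9
I4 add r5 <- r2,r5: IF@5 ID@7 stall=0 (-) EX@8 MEM@9 WB@10
I5 add r1 <- r4,r2: IF@7 ID@8 stall=1 (RAW on I3.r4 (WB@9)) EX@10 MEM@11 WB@12
I6 ld r2 <- r1: IF@8 ID@10 stall=2 (RAW on I5.r1 (WB@12)) EX@13 MEM@14 WB@15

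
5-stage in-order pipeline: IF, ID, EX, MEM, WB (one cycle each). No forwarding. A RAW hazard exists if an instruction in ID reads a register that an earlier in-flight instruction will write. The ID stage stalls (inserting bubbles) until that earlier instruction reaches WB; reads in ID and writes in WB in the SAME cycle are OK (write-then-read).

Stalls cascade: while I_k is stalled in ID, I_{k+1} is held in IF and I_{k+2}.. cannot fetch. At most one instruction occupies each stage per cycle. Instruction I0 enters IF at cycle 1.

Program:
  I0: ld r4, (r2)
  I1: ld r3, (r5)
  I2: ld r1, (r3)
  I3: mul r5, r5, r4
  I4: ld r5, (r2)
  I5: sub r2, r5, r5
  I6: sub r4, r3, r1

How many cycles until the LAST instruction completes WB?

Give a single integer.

Answer: 15

Derivation:
I0 ld r4 <- r2: IF@1 ID@2 stall=0 (-) EX@3 MEM@4 WB@5
I1 ld r3 <- r5: IF@2 ID@3 stall=0 (-) EX@4 MEM@5 WB@6
I2 ld r1 <- r3: IF@3 ID@4 stall=2 (RAW on I1.r3 (WB@6)) EX@7 MEM@8 WB@9
I3 mul r5 <- r5,r4: IF@4 ID@7 stall=0 (-) EX@8 MEM@9 WB@10
I4 ld r5 <- r2: IF@7 ID@8 stall=0 (-) EX@9 MEM@10 WB@11
I5 sub r2 <- r5,r5: IF@8 ID@9 stall=2 (RAW on I4.r5 (WB@11)) EX@12 MEM@13 WB@14
I6 sub r4 <- r3,r1: IF@9 ID@12 stall=0 (-) EX@13 MEM@14 WB@15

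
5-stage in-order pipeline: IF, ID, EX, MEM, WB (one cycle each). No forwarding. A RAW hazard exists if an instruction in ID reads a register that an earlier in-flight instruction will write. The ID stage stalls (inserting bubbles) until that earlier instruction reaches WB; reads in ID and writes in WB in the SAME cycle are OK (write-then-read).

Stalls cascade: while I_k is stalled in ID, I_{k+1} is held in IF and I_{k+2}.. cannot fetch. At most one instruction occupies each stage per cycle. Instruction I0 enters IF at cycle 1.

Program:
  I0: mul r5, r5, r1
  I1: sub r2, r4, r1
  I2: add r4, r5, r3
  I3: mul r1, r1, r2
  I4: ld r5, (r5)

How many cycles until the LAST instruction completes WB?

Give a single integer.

I0 mul r5 <- r5,r1: IF@1 ID@2 stall=0 (-) EX@3 MEM@4 WB@5
I1 sub r2 <- r4,r1: IF@2 ID@3 stall=0 (-) EX@4 MEM@5 WB@6
I2 add r4 <- r5,r3: IF@3 ID@4 stall=1 (RAW on I0.r5 (WB@5)) EX@6 MEM@7 WB@8
I3 mul r1 <- r1,r2: IF@4 ID@6 stall=0 (-) EX@7 MEM@8 WB@9
I4 ld r5 <- r5: IF@6 ID@7 stall=0 (-) EX@8 MEM@9 WB@10

Answer: 10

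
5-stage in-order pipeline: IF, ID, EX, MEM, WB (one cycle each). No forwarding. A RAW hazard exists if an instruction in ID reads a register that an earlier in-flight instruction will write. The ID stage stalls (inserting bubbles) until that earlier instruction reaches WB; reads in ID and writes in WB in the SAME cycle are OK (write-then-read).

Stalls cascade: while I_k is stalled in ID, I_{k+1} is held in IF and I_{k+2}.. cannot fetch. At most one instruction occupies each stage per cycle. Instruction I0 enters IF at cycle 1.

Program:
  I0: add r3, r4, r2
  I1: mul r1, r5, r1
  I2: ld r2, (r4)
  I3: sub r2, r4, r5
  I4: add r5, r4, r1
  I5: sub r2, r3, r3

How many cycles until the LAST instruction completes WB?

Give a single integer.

Answer: 10

Derivation:
I0 add r3 <- r4,r2: IF@1 ID@2 stall=0 (-) EX@3 MEM@4 WB@5
I1 mul r1 <- r5,r1: IF@2 ID@3 stall=0 (-) EX@4 MEM@5 WB@6
I2 ld r2 <- r4: IF@3 ID@4 stall=0 (-) EX@5 MEM@6 WB@7
I3 sub r2 <- r4,r5: IF@4 ID@5 stall=0 (-) EX@6 MEM@7 WB@8
I4 add r5 <- r4,r1: IF@5 ID@6 stall=0 (-) EX@7 MEM@8 WB@9
I5 sub r2 <- r3,r3: IF@6 ID@7 stall=0 (-) EX@8 MEM@9 WB@10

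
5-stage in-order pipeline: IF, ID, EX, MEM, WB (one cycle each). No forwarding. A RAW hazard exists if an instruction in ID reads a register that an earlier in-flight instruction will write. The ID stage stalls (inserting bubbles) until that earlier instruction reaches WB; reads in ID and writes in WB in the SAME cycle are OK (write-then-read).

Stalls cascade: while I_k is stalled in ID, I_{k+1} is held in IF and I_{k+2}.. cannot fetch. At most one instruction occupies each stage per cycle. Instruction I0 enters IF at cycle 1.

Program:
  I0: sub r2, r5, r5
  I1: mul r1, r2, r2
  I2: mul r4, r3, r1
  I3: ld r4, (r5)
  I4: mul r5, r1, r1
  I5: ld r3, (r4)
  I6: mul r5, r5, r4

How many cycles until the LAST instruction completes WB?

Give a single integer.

I0 sub r2 <- r5,r5: IF@1 ID@2 stall=0 (-) EX@3 MEM@4 WB@5
I1 mul r1 <- r2,r2: IF@2 ID@3 stall=2 (RAW on I0.r2 (WB@5)) EX@6 MEM@7 WB@8
I2 mul r4 <- r3,r1: IF@3 ID@6 stall=2 (RAW on I1.r1 (WB@8)) EX@9 MEM@10 WB@11
I3 ld r4 <- r5: IF@6 ID@9 stall=0 (-) EX@10 MEM@11 WB@12
I4 mul r5 <- r1,r1: IF@9 ID@10 stall=0 (-) EX@11 MEM@12 WB@13
I5 ld r3 <- r4: IF@10 ID@11 stall=1 (RAW on I3.r4 (WB@12)) EX@13 MEM@14 WB@15
I6 mul r5 <- r5,r4: IF@11 ID@13 stall=0 (-) EX@14 MEM@15 WB@16

Answer: 16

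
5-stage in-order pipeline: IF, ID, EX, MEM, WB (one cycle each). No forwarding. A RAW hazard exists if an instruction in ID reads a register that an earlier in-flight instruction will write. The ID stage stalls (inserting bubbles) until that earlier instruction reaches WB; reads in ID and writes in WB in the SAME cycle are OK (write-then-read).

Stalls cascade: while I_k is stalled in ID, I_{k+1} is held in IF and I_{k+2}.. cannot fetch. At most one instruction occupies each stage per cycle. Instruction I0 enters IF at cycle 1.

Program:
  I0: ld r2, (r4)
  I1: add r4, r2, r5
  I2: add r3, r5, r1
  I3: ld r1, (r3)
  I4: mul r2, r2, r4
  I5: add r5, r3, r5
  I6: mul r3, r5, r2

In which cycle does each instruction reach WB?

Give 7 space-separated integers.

I0 ld r2 <- r4: IF@1 ID@2 stall=0 (-) EX@3 MEM@4 WB@5
I1 add r4 <- r2,r5: IF@2 ID@3 stall=2 (RAW on I0.r2 (WB@5)) EX@6 MEM@7 WB@8
I2 add r3 <- r5,r1: IF@3 ID@6 stall=0 (-) EX@7 MEM@8 WB@9
I3 ld r1 <- r3: IF@6 ID@7 stall=2 (RAW on I2.r3 (WB@9)) EX@10 MEM@11 WB@12
I4 mul r2 <- r2,r4: IF@7 ID@10 stall=0 (-) EX@11 MEM@12 WB@13
I5 add r5 <- r3,r5: IF@10 ID@11 stall=0 (-) EX@12 MEM@13 WB@14
I6 mul r3 <- r5,r2: IF@11 ID@12 stall=2 (RAW on I5.r5 (WB@14)) EX@15 MEM@16 WB@17

Answer: 5 8 9 12 13 14 17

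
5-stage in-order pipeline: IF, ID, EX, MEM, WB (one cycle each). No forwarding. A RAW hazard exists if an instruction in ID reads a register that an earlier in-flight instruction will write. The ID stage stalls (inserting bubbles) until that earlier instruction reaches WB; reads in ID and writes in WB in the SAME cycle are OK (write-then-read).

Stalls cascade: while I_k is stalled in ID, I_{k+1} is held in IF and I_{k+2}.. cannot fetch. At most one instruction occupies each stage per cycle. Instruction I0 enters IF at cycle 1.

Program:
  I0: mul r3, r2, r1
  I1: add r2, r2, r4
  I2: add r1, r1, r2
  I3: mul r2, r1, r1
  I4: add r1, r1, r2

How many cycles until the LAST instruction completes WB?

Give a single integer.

Answer: 15

Derivation:
I0 mul r3 <- r2,r1: IF@1 ID@2 stall=0 (-) EX@3 MEM@4 WB@5
I1 add r2 <- r2,r4: IF@2 ID@3 stall=0 (-) EX@4 MEM@5 WB@6
I2 add r1 <- r1,r2: IF@3 ID@4 stall=2 (RAW on I1.r2 (WB@6)) EX@7 MEM@8 WB@9
I3 mul r2 <- r1,r1: IF@4 ID@7 stall=2 (RAW on I2.r1 (WB@9)) EX@10 MEM@11 WB@12
I4 add r1 <- r1,r2: IF@7 ID@10 stall=2 (RAW on I3.r2 (WB@12)) EX@13 MEM@14 WB@15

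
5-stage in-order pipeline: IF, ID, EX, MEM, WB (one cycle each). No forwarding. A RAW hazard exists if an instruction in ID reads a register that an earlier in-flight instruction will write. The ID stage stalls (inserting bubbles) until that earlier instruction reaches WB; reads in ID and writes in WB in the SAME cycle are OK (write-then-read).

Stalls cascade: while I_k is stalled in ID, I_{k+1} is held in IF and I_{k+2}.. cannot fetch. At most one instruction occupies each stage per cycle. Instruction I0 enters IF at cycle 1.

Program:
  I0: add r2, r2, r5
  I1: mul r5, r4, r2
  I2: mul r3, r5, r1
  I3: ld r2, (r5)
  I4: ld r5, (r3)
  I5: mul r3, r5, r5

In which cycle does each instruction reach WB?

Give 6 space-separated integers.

I0 add r2 <- r2,r5: IF@1 ID@2 stall=0 (-) EX@3 MEM@4 WB@5
I1 mul r5 <- r4,r2: IF@2 ID@3 stall=2 (RAW on I0.r2 (WB@5)) EX@6 MEM@7 WB@8
I2 mul r3 <- r5,r1: IF@3 ID@6 stall=2 (RAW on I1.r5 (WB@8)) EX@9 MEM@10 WB@11
I3 ld r2 <- r5: IF@6 ID@9 stall=0 (-) EX@10 MEM@11 WB@12
I4 ld r5 <- r3: IF@9 ID@10 stall=1 (RAW on I2.r3 (WB@11)) EX@12 MEM@13 WB@14
I5 mul r3 <- r5,r5: IF@10 ID@12 stall=2 (RAW on I4.r5 (WB@14)) EX@15 MEM@16 WB@17

Answer: 5 8 11 12 14 17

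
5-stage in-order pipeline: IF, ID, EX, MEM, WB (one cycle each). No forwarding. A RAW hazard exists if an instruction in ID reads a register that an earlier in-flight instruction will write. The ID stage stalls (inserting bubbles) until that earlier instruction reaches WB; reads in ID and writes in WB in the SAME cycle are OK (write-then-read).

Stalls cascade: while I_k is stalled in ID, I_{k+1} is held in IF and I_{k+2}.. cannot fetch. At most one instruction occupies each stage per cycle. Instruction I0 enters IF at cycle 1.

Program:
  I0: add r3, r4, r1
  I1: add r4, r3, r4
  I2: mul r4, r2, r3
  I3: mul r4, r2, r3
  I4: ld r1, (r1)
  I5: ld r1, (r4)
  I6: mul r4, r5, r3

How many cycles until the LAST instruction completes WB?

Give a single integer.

I0 add r3 <- r4,r1: IF@1 ID@2 stall=0 (-) EX@3 MEM@4 WB@5
I1 add r4 <- r3,r4: IF@2 ID@3 stall=2 (RAW on I0.r3 (WB@5)) EX@6 MEM@7 WB@8
I2 mul r4 <- r2,r3: IF@3 ID@6 stall=0 (-) EX@7 MEM@8 WB@9
I3 mul r4 <- r2,r3: IF@6 ID@7 stall=0 (-) EX@8 MEM@9 WB@10
I4 ld r1 <- r1: IF@7 ID@8 stall=0 (-) EX@9 MEM@10 WB@11
I5 ld r1 <- r4: IF@8 ID@9 stall=1 (RAW on I3.r4 (WB@10)) EX@11 MEM@12 WB@13
I6 mul r4 <- r5,r3: IF@9 ID@11 stall=0 (-) EX@12 MEM@13 WB@14

Answer: 14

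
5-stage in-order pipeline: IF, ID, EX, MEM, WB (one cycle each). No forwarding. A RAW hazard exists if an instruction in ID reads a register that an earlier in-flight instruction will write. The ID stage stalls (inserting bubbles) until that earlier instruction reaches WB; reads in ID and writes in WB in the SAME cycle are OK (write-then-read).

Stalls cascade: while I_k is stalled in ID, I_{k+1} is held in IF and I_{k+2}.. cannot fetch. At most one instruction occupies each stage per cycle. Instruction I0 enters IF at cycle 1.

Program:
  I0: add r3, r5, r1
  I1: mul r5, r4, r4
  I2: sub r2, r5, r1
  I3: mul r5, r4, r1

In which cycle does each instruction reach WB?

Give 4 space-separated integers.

I0 add r3 <- r5,r1: IF@1 ID@2 stall=0 (-) EX@3 MEM@4 WB@5
I1 mul r5 <- r4,r4: IF@2 ID@3 stall=0 (-) EX@4 MEM@5 WB@6
I2 sub r2 <- r5,r1: IF@3 ID@4 stall=2 (RAW on I1.r5 (WB@6)) EX@7 MEM@8 WB@9
I3 mul r5 <- r4,r1: IF@4 ID@7 stall=0 (-) EX@8 MEM@9 WB@10

Answer: 5 6 9 10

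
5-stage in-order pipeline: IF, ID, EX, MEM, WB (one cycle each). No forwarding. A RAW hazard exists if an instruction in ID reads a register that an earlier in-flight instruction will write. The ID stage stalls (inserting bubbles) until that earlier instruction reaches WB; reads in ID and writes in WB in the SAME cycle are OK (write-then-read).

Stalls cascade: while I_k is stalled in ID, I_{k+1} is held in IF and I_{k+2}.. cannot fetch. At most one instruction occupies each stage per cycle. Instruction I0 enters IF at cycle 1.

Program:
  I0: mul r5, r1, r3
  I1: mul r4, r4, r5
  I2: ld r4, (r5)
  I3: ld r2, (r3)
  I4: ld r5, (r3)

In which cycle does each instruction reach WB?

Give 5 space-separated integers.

I0 mul r5 <- r1,r3: IF@1 ID@2 stall=0 (-) EX@3 MEM@4 WB@5
I1 mul r4 <- r4,r5: IF@2 ID@3 stall=2 (RAW on I0.r5 (WB@5)) EX@6 MEM@7 WB@8
I2 ld r4 <- r5: IF@3 ID@6 stall=0 (-) EX@7 MEM@8 WB@9
I3 ld r2 <- r3: IF@6 ID@7 stall=0 (-) EX@8 MEM@9 WB@10
I4 ld r5 <- r3: IF@7 ID@8 stall=0 (-) EX@9 MEM@10 WB@11

Answer: 5 8 9 10 11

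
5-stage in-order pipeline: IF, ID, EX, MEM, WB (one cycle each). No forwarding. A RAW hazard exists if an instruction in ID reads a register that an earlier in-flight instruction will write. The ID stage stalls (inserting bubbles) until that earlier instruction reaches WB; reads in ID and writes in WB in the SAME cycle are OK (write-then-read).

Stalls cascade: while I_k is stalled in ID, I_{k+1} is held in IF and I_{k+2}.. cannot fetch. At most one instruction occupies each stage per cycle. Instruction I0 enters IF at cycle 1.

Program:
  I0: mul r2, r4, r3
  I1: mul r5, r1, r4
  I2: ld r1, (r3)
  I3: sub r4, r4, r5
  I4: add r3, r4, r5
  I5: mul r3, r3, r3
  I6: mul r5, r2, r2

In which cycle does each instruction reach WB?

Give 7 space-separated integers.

Answer: 5 6 7 9 12 15 16

Derivation:
I0 mul r2 <- r4,r3: IF@1 ID@2 stall=0 (-) EX@3 MEM@4 WB@5
I1 mul r5 <- r1,r4: IF@2 ID@3 stall=0 (-) EX@4 MEM@5 WB@6
I2 ld r1 <- r3: IF@3 ID@4 stall=0 (-) EX@5 MEM@6 WB@7
I3 sub r4 <- r4,r5: IF@4 ID@5 stall=1 (RAW on I1.r5 (WB@6)) EX@7 MEM@8 WB@9
I4 add r3 <- r4,r5: IF@5 ID@7 stall=2 (RAW on I3.r4 (WB@9)) EX@10 MEM@11 WB@12
I5 mul r3 <- r3,r3: IF@7 ID@10 stall=2 (RAW on I4.r3 (WB@12)) EX@13 MEM@14 WB@15
I6 mul r5 <- r2,r2: IF@10 ID@13 stall=0 (-) EX@14 MEM@15 WB@16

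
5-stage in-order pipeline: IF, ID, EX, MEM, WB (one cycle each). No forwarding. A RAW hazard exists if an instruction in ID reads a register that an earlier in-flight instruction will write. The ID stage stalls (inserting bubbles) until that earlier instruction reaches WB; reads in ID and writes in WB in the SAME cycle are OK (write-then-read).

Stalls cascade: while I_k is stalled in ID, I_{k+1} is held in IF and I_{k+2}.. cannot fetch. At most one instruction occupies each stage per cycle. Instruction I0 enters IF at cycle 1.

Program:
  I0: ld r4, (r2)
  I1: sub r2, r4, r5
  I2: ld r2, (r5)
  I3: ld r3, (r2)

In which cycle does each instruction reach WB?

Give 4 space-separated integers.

I0 ld r4 <- r2: IF@1 ID@2 stall=0 (-) EX@3 MEM@4 WB@5
I1 sub r2 <- r4,r5: IF@2 ID@3 stall=2 (RAW on I0.r4 (WB@5)) EX@6 MEM@7 WB@8
I2 ld r2 <- r5: IF@3 ID@6 stall=0 (-) EX@7 MEM@8 WB@9
I3 ld r3 <- r2: IF@6 ID@7 stall=2 (RAW on I2.r2 (WB@9)) EX@10 MEM@11 WB@12

Answer: 5 8 9 12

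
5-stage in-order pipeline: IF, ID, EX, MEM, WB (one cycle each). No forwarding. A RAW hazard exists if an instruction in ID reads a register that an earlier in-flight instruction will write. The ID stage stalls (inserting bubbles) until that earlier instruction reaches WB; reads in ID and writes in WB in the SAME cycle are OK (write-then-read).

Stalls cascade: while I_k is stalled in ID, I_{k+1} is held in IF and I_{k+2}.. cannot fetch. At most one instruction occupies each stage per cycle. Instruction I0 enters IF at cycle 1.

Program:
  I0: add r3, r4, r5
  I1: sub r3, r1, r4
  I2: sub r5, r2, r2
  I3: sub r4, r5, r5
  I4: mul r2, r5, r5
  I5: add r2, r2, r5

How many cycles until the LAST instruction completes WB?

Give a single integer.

Answer: 14

Derivation:
I0 add r3 <- r4,r5: IF@1 ID@2 stall=0 (-) EX@3 MEM@4 WB@5
I1 sub r3 <- r1,r4: IF@2 ID@3 stall=0 (-) EX@4 MEM@5 WB@6
I2 sub r5 <- r2,r2: IF@3 ID@4 stall=0 (-) EX@5 MEM@6 WB@7
I3 sub r4 <- r5,r5: IF@4 ID@5 stall=2 (RAW on I2.r5 (WB@7)) EX@8 MEM@9 WB@10
I4 mul r2 <- r5,r5: IF@5 ID@8 stall=0 (-) EX@9 MEM@10 WB@11
I5 add r2 <- r2,r5: IF@8 ID@9 stall=2 (RAW on I4.r2 (WB@11)) EX@12 MEM@13 WB@14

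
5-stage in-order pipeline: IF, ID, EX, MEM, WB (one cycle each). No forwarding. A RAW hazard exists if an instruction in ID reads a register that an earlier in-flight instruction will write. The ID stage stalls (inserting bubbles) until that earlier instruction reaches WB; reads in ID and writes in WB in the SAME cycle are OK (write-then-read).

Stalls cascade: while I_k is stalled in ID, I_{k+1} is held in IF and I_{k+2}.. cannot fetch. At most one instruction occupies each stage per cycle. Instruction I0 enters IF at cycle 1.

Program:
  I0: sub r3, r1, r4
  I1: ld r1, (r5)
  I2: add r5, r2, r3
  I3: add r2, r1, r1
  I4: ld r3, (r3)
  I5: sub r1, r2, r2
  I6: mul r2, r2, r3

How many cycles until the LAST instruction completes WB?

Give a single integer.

Answer: 13

Derivation:
I0 sub r3 <- r1,r4: IF@1 ID@2 stall=0 (-) EX@3 MEM@4 WB@5
I1 ld r1 <- r5: IF@2 ID@3 stall=0 (-) EX@4 MEM@5 WB@6
I2 add r5 <- r2,r3: IF@3 ID@4 stall=1 (RAW on I0.r3 (WB@5)) EX@6 MEM@7 WB@8
I3 add r2 <- r1,r1: IF@4 ID@6 stall=0 (-) EX@7 MEM@8 WB@9
I4 ld r3 <- r3: IF@6 ID@7 stall=0 (-) EX@8 MEM@9 WB@10
I5 sub r1 <- r2,r2: IF@7 ID@8 stall=1 (RAW on I3.r2 (WB@9)) EX@10 MEM@11 WB@12
I6 mul r2 <- r2,r3: IF@8 ID@10 stall=0 (-) EX@11 MEM@12 WB@13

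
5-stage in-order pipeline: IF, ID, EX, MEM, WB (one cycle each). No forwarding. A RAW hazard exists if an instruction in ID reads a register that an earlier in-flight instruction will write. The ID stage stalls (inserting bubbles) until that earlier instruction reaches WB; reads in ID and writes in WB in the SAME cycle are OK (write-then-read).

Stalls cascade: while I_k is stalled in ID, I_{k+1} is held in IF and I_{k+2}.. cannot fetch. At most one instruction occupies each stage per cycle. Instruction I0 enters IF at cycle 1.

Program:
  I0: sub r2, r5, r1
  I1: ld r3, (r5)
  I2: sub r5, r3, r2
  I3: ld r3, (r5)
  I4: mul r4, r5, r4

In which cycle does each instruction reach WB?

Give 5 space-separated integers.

Answer: 5 6 9 12 13

Derivation:
I0 sub r2 <- r5,r1: IF@1 ID@2 stall=0 (-) EX@3 MEM@4 WB@5
I1 ld r3 <- r5: IF@2 ID@3 stall=0 (-) EX@4 MEM@5 WB@6
I2 sub r5 <- r3,r2: IF@3 ID@4 stall=2 (RAW on I1.r3 (WB@6)) EX@7 MEM@8 WB@9
I3 ld r3 <- r5: IF@4 ID@7 stall=2 (RAW on I2.r5 (WB@9)) EX@10 MEM@11 WB@12
I4 mul r4 <- r5,r4: IF@7 ID@10 stall=0 (-) EX@11 MEM@12 WB@13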